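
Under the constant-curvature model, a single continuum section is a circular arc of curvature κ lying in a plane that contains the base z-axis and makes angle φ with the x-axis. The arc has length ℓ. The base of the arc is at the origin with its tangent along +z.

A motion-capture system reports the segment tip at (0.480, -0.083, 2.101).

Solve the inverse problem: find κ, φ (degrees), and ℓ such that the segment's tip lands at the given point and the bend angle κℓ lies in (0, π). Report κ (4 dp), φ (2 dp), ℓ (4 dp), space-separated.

ρ = √(x²+y²) = √(0.480² + -0.083²) = 0.48712
φ = atan2(y, x) mod 360° = atan2(-0.083, 0.480) = 350.1896°
|p|² = ρ² + z² = 0.48712² + 2.101² = 4.65149
κ = 2ρ / |p|² = 2×0.48712 / 4.65149 = 0.20945
θ = 2·atan2(ρ, z) = 2·atan2(0.48712, 2.101) = 0.45566 rad
ℓ = θ/κ = 0.45566/0.20945 = 2.17550

0.2094 350.19 2.1755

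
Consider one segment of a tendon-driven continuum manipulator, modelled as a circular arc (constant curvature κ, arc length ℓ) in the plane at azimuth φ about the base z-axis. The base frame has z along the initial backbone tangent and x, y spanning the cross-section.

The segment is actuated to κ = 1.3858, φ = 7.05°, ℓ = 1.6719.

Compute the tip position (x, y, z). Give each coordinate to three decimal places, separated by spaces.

1.202 0.149 0.530

θ = κ·ℓ = 1.3858 × 1.6719 = 2.31692 rad
ρ = (1 − cos θ)/κ = (1 − -0.67880)/1.3858 = 1.21143
z = sin θ / κ = 0.73433/1.3858 = 0.52989
x = ρ cos φ = 1.21143 × cos(7.05°) = 1.20227
y = ρ sin φ = 1.21143 × sin(7.05°) = 0.14869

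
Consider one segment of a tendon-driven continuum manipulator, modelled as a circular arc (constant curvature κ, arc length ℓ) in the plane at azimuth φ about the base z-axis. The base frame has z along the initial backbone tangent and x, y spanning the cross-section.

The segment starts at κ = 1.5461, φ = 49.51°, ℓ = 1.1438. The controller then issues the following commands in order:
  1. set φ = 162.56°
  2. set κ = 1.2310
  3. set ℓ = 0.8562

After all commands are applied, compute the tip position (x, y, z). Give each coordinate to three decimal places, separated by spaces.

initial: κ=1.5461, φ=49.51°, ℓ=1.1438
cmd 1: set φ=162.56° → (κ,φ,ℓ)=(1.5461,162.56°,1.1438) → tip=(-0.7382,0.2319,0.6342)
cmd 2: set κ=1.2310 → (κ,φ,ℓ)=(1.2310,162.56°,1.1438) → tip=(-0.6494,0.2040,0.8016)
cmd 3: set ℓ=0.8562 → (κ,φ,ℓ)=(1.2310,162.56°,0.8562) → tip=(-0.3921,0.1232,0.7063)

-0.392 0.123 0.706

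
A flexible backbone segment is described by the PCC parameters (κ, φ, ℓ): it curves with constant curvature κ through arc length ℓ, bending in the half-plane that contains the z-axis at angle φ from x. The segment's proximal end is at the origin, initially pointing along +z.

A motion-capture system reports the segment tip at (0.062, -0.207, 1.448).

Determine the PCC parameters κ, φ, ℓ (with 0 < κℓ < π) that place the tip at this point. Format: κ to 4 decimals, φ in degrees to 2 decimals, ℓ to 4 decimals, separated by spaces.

0.2016 286.67 1.4694

ρ = √(x²+y²) = √(0.062² + -0.207²) = 0.21609
φ = atan2(y, x) mod 360° = atan2(-0.207, 0.062) = 286.6738°
|p|² = ρ² + z² = 0.21609² + 1.448² = 2.14340
κ = 2ρ / |p|² = 2×0.21609 / 2.14340 = 0.20163
θ = 2·atan2(ρ, z) = 2·atan2(0.21609, 1.448) = 0.29627 rad
ℓ = θ/κ = 0.29627/0.20163 = 1.46940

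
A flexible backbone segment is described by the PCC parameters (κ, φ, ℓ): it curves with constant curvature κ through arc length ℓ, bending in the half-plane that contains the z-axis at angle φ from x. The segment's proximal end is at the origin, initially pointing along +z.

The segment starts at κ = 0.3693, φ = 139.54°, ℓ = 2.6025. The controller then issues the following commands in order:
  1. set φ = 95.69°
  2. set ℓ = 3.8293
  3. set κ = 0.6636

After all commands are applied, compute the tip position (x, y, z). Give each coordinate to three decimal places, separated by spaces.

-0.273 2.737 0.851

initial: κ=0.3693, φ=139.54°, ℓ=2.6025
cmd 1: set φ=95.69° → (κ,φ,ℓ)=(0.3693,95.69°,2.6025) → tip=(-0.1147,1.1516,2.2199)
cmd 2: set ℓ=3.8293 → (κ,φ,ℓ)=(0.3693,95.69°,3.8293) → tip=(-0.2266,2.2742,2.6747)
cmd 3: set κ=0.6636 → (κ,φ,ℓ)=(0.6636,95.69°,3.8293) → tip=(-0.2727,2.7367,0.8515)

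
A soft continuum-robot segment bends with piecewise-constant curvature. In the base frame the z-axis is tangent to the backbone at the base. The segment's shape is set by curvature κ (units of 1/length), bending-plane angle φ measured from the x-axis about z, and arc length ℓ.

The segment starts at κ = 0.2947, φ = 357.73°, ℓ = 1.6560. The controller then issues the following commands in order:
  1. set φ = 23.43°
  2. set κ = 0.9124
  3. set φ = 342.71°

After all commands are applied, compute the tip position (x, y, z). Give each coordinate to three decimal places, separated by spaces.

0.984 -0.306 1.094

initial: κ=0.2947, φ=357.73°, ℓ=1.6560
cmd 1: set φ=23.43° → (κ,φ,ℓ)=(0.2947,23.43°,1.6560) → tip=(0.3635,0.1575,1.5910)
cmd 2: set κ=0.9124 → (κ,φ,ℓ)=(0.9124,23.43°,1.6560) → tip=(0.9455,0.4097,1.0940)
cmd 3: set φ=342.71° → (κ,φ,ℓ)=(0.9124,342.71°,1.6560) → tip=(0.9839,-0.3063,1.0940)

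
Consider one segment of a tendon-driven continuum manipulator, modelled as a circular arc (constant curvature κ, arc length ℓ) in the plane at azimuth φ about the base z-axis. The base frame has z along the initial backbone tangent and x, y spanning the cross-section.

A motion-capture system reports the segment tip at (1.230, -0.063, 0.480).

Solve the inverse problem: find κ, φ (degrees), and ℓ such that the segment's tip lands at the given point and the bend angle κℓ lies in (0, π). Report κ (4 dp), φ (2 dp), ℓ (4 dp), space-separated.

1.4098 357.07 1.7012

ρ = √(x²+y²) = √(1.230² + -0.063²) = 1.23161
φ = atan2(y, x) mod 360° = atan2(-0.063, 1.230) = 357.0679°
|p|² = ρ² + z² = 1.23161² + 0.480² = 1.74727
κ = 2ρ / |p|² = 2×1.23161 / 1.74727 = 1.40976
θ = 2·atan2(ρ, z) = 2·atan2(1.23161, 0.480) = 2.39834 rad
ℓ = θ/κ = 2.39834/1.40976 = 1.70125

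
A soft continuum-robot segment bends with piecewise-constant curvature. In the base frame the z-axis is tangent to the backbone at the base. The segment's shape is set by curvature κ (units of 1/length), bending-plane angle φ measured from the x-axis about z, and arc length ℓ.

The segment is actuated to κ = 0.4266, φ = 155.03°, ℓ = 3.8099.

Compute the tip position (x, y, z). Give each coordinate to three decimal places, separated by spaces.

θ = κ·ℓ = 0.4266 × 3.8099 = 1.62530 rad
ρ = (1 − cos θ)/κ = (1 − -0.05448)/0.4266 = 2.47182
z = sin θ / κ = 0.99851/0.4266 = 2.34063
x = ρ cos φ = 2.47182 × cos(155.03°) = -2.24078
y = ρ sin φ = 2.47182 × sin(155.03°) = 1.04346

-2.241 1.043 2.341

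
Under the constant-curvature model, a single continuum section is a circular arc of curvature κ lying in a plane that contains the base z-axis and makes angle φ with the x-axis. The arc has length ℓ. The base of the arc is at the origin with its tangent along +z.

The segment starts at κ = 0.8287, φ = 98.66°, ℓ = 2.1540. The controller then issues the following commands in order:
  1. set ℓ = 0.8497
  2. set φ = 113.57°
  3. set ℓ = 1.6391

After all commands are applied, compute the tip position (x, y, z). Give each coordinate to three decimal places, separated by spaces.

-0.381 0.873 1.180

initial: κ=0.8287, φ=98.66°, ℓ=2.1540
cmd 1: set ℓ=0.8497 → (κ,φ,ℓ)=(0.8287,98.66°,0.8497) → tip=(-0.0432,0.2837,0.7812)
cmd 2: set φ=113.57° → (κ,φ,ℓ)=(0.8287,113.57°,0.8497) → tip=(-0.1148,0.2631,0.7812)
cmd 3: set ℓ=1.6391 → (κ,φ,ℓ)=(0.8287,113.57°,1.6391) → tip=(-0.3808,0.8728,1.1796)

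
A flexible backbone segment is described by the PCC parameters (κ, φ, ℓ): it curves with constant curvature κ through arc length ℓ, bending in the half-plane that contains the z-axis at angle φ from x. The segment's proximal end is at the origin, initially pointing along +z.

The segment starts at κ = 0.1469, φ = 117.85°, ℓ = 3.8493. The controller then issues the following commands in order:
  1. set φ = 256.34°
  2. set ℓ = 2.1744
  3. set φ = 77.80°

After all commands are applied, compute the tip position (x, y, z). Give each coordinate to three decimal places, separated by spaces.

0.073 0.337 2.138

initial: κ=0.1469, φ=117.85°, ℓ=3.8493
cmd 1: set φ=256.34° → (κ,φ,ℓ)=(0.1469,256.34°,3.8493) → tip=(-0.2502,-1.0297,3.6474)
cmd 2: set ℓ=2.1744 → (κ,φ,ℓ)=(0.1469,256.34°,2.1744) → tip=(-0.0813,-0.3346,2.1376)
cmd 3: set φ=77.80° → (κ,φ,ℓ)=(0.1469,77.80°,2.1744) → tip=(0.0728,0.3366,2.1376)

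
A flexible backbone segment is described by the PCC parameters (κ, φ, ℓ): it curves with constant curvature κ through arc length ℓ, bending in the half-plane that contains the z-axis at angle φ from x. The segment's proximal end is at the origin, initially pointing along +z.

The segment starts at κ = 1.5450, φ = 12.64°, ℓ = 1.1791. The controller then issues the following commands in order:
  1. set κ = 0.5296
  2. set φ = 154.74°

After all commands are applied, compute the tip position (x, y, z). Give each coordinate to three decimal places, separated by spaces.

-0.322 0.152 1.104

initial: κ=1.5450, φ=12.64°, ℓ=1.1791
cmd 1: set κ=0.5296 → (κ,φ,ℓ)=(0.5296,12.64°,1.1791) → tip=(0.3477,0.0780,1.1040)
cmd 2: set φ=154.74° → (κ,φ,ℓ)=(0.5296,154.74°,1.1791) → tip=(-0.3223,0.1521,1.1040)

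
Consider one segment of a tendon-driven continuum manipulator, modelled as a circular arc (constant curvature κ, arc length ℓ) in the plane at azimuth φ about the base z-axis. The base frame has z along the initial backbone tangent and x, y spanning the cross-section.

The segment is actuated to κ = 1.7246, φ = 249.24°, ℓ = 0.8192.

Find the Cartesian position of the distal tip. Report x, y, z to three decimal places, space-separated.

-0.173 -0.457 0.573

θ = κ·ℓ = 1.7246 × 0.8192 = 1.41279 rad
ρ = (1 − cos θ)/κ = (1 − 0.15735)/1.7246 = 0.48861
z = sin θ / κ = 0.98754/1.7246 = 0.57262
x = ρ cos φ = 0.48861 × cos(249.24°) = -0.17319
y = ρ sin φ = 0.48861 × sin(249.24°) = -0.45688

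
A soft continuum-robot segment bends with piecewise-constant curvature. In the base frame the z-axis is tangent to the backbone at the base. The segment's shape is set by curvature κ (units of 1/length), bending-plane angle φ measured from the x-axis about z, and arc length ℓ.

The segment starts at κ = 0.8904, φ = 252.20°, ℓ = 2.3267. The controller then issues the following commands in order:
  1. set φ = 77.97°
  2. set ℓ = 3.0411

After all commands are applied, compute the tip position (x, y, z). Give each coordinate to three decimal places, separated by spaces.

initial: κ=0.8904, φ=252.20°, ℓ=2.3267
cmd 1: set φ=77.97° → (κ,φ,ℓ)=(0.8904,77.97°,2.3267) → tip=(0.3465,1.6259,0.9851)
cmd 2: set ℓ=3.0411 → (κ,φ,ℓ)=(0.8904,77.97°,3.0411) → tip=(0.4465,2.0951,0.4721)

0.446 2.095 0.472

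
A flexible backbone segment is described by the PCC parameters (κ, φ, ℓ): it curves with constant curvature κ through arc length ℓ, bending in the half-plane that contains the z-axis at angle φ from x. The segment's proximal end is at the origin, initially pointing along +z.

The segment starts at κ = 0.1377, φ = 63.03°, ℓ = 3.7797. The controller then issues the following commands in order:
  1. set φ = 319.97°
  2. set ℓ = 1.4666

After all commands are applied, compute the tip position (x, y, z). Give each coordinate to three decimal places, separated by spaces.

0.113 -0.095 1.457

initial: κ=0.1377, φ=63.03°, ℓ=3.7797
cmd 1: set φ=319.97° → (κ,φ,ℓ)=(0.1377,319.97°,3.7797) → tip=(0.7363,-0.6185,3.6114)
cmd 2: set ℓ=1.4666 → (κ,φ,ℓ)=(0.1377,319.97°,1.4666) → tip=(0.1130,-0.0949,1.4567)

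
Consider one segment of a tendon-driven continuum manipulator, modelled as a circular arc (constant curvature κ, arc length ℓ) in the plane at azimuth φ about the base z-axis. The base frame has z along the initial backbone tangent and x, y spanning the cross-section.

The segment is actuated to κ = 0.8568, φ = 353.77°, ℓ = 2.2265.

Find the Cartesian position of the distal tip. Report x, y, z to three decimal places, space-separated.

1.544 -0.169 1.102

θ = κ·ℓ = 0.8568 × 2.2265 = 1.90767 rad
ρ = (1 − cos θ)/κ = (1 − -0.33053)/0.8568 = 1.55291
z = sin θ / κ = 0.94379/0.8568 = 1.10153
x = ρ cos φ = 1.55291 × cos(353.77°) = 1.54374
y = ρ sin φ = 1.55291 × sin(353.77°) = -0.16852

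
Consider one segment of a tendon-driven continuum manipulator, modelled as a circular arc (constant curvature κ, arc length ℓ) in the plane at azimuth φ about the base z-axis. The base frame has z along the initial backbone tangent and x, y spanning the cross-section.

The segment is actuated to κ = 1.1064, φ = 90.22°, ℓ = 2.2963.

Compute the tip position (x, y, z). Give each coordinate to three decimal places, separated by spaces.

θ = κ·ℓ = 1.1064 × 2.2963 = 2.54063 rad
ρ = (1 − cos θ)/κ = (1 − -0.82479)/1.1064 = 1.64930
z = sin θ / κ = 0.56544/1.1064 = 0.51106
x = ρ cos φ = 1.64930 × cos(90.22°) = -0.00633
y = ρ sin φ = 1.64930 × sin(90.22°) = 1.64929

-0.006 1.649 0.511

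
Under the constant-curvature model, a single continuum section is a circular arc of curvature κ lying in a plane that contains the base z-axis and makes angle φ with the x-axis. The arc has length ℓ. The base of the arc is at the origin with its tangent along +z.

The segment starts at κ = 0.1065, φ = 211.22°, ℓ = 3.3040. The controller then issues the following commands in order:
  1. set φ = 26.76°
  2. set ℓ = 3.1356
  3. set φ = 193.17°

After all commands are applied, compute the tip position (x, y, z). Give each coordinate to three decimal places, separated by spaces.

-0.505 -0.118 3.078

initial: κ=0.1065, φ=211.22°, ℓ=3.3040
cmd 1: set φ=26.76° → (κ,φ,ℓ)=(0.1065,26.76°,3.3040) → tip=(0.5137,0.2590,3.2362)
cmd 2: set ℓ=3.1356 → (κ,φ,ℓ)=(0.1065,26.76°,3.1356) → tip=(0.4632,0.2335,3.0776)
cmd 3: set φ=193.17° → (κ,φ,ℓ)=(0.1065,193.17°,3.1356) → tip=(-0.5051,-0.1182,3.0776)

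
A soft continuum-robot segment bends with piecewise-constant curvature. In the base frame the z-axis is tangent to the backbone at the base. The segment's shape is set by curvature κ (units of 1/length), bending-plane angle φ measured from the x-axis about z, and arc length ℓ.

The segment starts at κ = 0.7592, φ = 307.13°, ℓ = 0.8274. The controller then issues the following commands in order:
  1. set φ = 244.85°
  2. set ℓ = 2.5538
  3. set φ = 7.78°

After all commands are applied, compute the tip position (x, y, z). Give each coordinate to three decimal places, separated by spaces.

1.775 0.242 1.229

initial: κ=0.7592, φ=307.13°, ℓ=0.8274
cmd 1: set φ=244.85° → (κ,φ,ℓ)=(0.7592,244.85°,0.8274) → tip=(-0.1069,-0.2276,0.7740)
cmd 2: set ℓ=2.5538 → (κ,φ,ℓ)=(0.7592,244.85°,2.5538) → tip=(-0.7612,-1.6213,1.2290)
cmd 3: set φ=7.78° → (κ,φ,ℓ)=(0.7592,7.78°,2.5538) → tip=(1.7746,0.2425,1.2290)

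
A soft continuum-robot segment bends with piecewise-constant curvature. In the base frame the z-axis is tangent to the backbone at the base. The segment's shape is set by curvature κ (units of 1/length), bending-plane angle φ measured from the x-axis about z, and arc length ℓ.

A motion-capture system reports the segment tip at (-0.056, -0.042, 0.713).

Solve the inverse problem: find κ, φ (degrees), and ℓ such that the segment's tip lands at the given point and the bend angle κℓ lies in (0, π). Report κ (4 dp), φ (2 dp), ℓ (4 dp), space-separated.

0.2728 216.87 0.7176

ρ = √(x²+y²) = √(-0.056² + -0.042²) = 0.07000
φ = atan2(y, x) mod 360° = atan2(-0.042, -0.056) = 216.8699°
|p|² = ρ² + z² = 0.07000² + 0.713² = 0.51327
κ = 2ρ / |p|² = 2×0.07000 / 0.51327 = 0.27276
θ = 2·atan2(ρ, z) = 2·atan2(0.07000, 0.713) = 0.19573 rad
ℓ = θ/κ = 0.19573/0.27276 = 0.71757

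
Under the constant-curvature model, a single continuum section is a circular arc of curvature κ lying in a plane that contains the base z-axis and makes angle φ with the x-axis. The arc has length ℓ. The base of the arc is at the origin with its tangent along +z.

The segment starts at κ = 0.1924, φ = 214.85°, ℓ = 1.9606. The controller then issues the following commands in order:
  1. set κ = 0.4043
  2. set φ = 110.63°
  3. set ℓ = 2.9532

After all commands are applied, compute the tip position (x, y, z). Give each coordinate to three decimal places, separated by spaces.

-0.551 1.463 2.300

initial: κ=0.1924, φ=214.85°, ℓ=1.9606
cmd 1: set κ=0.4043 → (κ,φ,ℓ)=(0.4043,214.85°,1.9606) → tip=(-0.6050,-0.4213,1.7616)
cmd 2: set φ=110.63° → (κ,φ,ℓ)=(0.4043,110.63°,1.9606) → tip=(-0.2597,0.6899,1.7616)
cmd 3: set ℓ=2.9532 → (κ,φ,ℓ)=(0.4043,110.63°,2.9532) → tip=(-0.5508,1.4630,2.2999)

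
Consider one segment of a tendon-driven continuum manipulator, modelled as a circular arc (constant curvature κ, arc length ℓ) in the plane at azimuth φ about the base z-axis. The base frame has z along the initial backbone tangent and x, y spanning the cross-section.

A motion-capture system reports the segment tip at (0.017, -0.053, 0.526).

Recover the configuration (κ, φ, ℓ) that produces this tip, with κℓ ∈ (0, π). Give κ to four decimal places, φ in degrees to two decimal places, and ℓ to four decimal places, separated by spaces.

0.3979 287.78 0.5299

ρ = √(x²+y²) = √(0.017² + -0.053²) = 0.05566
φ = atan2(y, x) mod 360° = atan2(-0.053, 0.017) = 287.7839°
|p|² = ρ² + z² = 0.05566² + 0.526² = 0.27977
κ = 2ρ / |p|² = 2×0.05566 / 0.27977 = 0.39789
θ = 2·atan2(ρ, z) = 2·atan2(0.05566, 0.526) = 0.21085 rad
ℓ = θ/κ = 0.21085/0.39789 = 0.52992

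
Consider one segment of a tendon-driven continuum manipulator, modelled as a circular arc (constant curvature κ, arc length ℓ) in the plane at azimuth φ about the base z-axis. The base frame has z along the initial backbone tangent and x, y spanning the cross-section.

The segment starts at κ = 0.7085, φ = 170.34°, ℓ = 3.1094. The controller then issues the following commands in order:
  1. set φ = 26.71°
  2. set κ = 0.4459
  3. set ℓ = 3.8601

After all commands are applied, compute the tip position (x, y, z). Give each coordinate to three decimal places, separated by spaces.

initial: κ=0.7085, φ=170.34°, ℓ=3.1094
cmd 1: set φ=26.71° → (κ,φ,ℓ)=(0.7085,26.71°,3.1094) → tip=(2.0059,1.0093,1.1386)
cmd 2: set κ=0.4459 → (κ,φ,ℓ)=(0.4459,26.71°,3.1094) → tip=(1.6362,0.8233,2.2047)
cmd 3: set ℓ=3.8601 → (κ,φ,ℓ)=(0.4459,26.71°,3.8601) → tip=(2.3036,1.1591,2.2173)

2.304 1.159 2.217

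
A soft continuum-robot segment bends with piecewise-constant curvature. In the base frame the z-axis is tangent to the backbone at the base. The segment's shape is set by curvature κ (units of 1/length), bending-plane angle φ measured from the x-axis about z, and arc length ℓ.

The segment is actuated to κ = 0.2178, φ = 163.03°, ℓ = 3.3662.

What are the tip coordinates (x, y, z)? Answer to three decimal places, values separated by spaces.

θ = κ·ℓ = 0.2178 × 3.3662 = 0.73316 rad
ρ = (1 − cos θ)/κ = (1 − 0.74306)/0.2178 = 1.17969
z = sin θ / κ = 0.66922/0.2178 = 3.07263
x = ρ cos φ = 1.17969 × cos(163.03°) = -1.12832
y = ρ sin φ = 1.17969 × sin(163.03°) = 0.34432

-1.128 0.344 3.073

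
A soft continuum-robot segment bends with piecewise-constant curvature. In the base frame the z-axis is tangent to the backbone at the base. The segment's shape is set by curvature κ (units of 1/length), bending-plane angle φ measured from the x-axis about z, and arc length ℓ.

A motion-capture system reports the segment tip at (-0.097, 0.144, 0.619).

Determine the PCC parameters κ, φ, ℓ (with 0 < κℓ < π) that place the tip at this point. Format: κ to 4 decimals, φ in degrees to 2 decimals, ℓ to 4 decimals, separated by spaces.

ρ = √(x²+y²) = √(-0.097² + 0.144²) = 0.17362
φ = atan2(y, x) mod 360° = atan2(0.144, -0.097) = 123.9646°
|p|² = ρ² + z² = 0.17362² + 0.619² = 0.41331
κ = 2ρ / |p|² = 2×0.17362 / 0.41331 = 0.84017
θ = 2·atan2(ρ, z) = 2·atan2(0.17362, 0.619) = 0.54693 rad
ℓ = θ/κ = 0.54693/0.84017 = 0.65097

0.8402 123.96 0.6510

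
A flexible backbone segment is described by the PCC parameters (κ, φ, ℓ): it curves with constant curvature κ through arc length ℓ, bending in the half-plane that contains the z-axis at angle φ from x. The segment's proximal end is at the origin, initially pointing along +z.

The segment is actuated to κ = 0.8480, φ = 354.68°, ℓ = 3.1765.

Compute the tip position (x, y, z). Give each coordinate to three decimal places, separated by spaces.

θ = κ·ℓ = 0.8480 × 3.1765 = 2.69367 rad
ρ = (1 − cos θ)/κ = (1 − -0.90135)/0.8480 = 2.24216
z = sin θ / κ = 0.43309/0.8480 = 0.51072
x = ρ cos φ = 2.24216 × cos(354.68°) = 2.23250
y = ρ sin φ = 2.24216 × sin(354.68°) = -0.20789

2.232 -0.208 0.511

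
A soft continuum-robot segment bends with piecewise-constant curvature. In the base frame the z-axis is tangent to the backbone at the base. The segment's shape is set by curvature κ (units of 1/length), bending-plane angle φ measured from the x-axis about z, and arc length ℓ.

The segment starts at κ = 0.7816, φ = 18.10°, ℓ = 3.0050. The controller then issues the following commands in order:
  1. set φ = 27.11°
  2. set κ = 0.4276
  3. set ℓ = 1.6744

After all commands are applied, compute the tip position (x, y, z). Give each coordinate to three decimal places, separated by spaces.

0.511 0.262 1.535

initial: κ=0.7816, φ=18.10°, ℓ=3.0050
cmd 1: set φ=27.11° → (κ,φ,ℓ)=(0.7816,27.11°,3.0050) → tip=(1.9381,0.9922,0.9114)
cmd 2: set κ=0.4276 → (κ,φ,ℓ)=(0.4276,27.11°,3.0050) → tip=(1.4947,0.7652,2.2437)
cmd 3: set ℓ=1.6744 → (κ,φ,ℓ)=(0.4276,27.11°,1.6744) → tip=(0.5112,0.2617,1.5350)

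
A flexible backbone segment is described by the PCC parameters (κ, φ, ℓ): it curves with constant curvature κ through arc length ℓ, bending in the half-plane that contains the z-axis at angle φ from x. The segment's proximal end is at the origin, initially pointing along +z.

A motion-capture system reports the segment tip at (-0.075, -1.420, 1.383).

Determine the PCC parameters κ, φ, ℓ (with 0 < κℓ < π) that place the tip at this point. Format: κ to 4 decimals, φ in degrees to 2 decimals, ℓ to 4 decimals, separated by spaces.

ρ = √(x²+y²) = √(-0.075² + -1.420²) = 1.42198
φ = atan2(y, x) mod 360° = atan2(-1.420, -0.075) = 266.9766°
|p|² = ρ² + z² = 1.42198² + 1.383² = 3.93471
κ = 2ρ / |p|² = 2×1.42198 / 3.93471 = 0.72279
θ = 2·atan2(ρ, z) = 2·atan2(1.42198, 1.383) = 1.59859 rad
ℓ = θ/κ = 1.59859/0.72279 = 2.21170

0.7228 266.98 2.2117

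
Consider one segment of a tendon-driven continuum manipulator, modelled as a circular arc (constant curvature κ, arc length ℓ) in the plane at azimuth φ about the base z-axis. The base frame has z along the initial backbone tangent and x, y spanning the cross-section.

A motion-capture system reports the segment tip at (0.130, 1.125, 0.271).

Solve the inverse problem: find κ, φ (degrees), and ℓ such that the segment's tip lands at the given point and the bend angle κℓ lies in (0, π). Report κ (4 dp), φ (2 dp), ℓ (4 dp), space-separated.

ρ = √(x²+y²) = √(0.130² + 1.125²) = 1.13249
φ = atan2(y, x) mod 360° = atan2(1.125, 0.130) = 83.4084°
|p|² = ρ² + z² = 1.13249² + 0.271² = 1.35597
κ = 2ρ / |p|² = 2×1.13249 / 1.35597 = 1.67038
θ = 2·atan2(ρ, z) = 2·atan2(1.13249, 0.271) = 2.67183 rad
ℓ = θ/κ = 2.67183/1.67038 = 1.59954

1.6704 83.41 1.5995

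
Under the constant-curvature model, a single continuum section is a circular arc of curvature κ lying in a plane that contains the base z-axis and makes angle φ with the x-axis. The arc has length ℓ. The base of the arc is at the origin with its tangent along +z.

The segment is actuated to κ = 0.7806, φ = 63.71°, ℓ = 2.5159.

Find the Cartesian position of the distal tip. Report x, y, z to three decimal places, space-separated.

θ = κ·ℓ = 0.7806 × 2.5159 = 1.96391 rad
ρ = (1 − cos θ)/κ = (1 − -0.38307)/0.7806 = 1.77180
z = sin θ / κ = 0.92372/0.7806 = 1.18335
x = ρ cos φ = 1.77180 × cos(63.71°) = 0.78476
y = ρ sin φ = 1.77180 × sin(63.71°) = 1.58853

0.785 1.589 1.183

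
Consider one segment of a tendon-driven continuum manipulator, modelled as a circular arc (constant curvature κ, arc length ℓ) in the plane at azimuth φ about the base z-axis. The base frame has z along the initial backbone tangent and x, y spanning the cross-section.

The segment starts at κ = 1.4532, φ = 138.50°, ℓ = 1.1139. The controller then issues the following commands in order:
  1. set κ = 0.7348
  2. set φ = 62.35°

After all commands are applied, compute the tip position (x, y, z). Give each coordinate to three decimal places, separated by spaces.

0.200 0.382 0.994

initial: κ=1.4532, φ=138.50°, ℓ=1.1139
cmd 1: set κ=0.7348 → (κ,φ,ℓ)=(0.7348,138.50°,1.1139) → tip=(-0.3228,0.2856,0.9936)
cmd 2: set φ=62.35° → (κ,φ,ℓ)=(0.7348,62.35°,1.1139) → tip=(0.2000,0.3818,0.9936)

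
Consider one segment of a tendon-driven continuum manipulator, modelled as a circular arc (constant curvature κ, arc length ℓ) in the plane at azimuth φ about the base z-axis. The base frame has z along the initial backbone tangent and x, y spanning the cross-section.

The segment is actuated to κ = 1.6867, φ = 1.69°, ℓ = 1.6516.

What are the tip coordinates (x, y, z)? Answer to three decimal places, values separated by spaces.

1.148 0.034 0.207

θ = κ·ℓ = 1.6867 × 1.6516 = 2.78575 rad
ρ = (1 − cos θ)/κ = (1 − -0.93735)/1.6867 = 1.14861
z = sin θ / κ = 0.34838/1.6867 = 0.20654
x = ρ cos φ = 1.14861 × cos(1.69°) = 1.14811
y = ρ sin φ = 1.14861 × sin(1.69°) = 0.03387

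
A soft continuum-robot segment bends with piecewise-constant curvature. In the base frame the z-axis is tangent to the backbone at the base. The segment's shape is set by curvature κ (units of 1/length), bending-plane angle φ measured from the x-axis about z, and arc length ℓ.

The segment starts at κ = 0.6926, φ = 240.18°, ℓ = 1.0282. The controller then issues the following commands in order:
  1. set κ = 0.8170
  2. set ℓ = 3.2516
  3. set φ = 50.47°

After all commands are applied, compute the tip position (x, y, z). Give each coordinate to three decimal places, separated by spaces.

initial: κ=0.6926, φ=240.18°, ℓ=1.0282
cmd 1: set κ=0.8170 → (κ,φ,ℓ)=(0.8170,240.18°,1.0282) → tip=(-0.2024,-0.3532,0.9115)
cmd 2: set ℓ=3.2516 → (κ,φ,ℓ)=(0.8170,240.18°,3.2516) → tip=(-1.1471,-2.0014,0.5707)
cmd 3: set φ=50.47° → (κ,φ,ℓ)=(0.8170,50.47°,3.2516) → tip=(1.4682,1.7792,0.5707)

1.468 1.779 0.571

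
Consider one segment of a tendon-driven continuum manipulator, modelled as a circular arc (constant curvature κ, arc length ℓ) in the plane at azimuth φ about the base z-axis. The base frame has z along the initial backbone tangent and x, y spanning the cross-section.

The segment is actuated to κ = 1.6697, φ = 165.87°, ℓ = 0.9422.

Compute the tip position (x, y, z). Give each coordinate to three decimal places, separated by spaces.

θ = κ·ℓ = 1.6697 × 0.9422 = 1.57319 rad
ρ = (1 − cos θ)/κ = (1 − -0.00240)/1.6697 = 0.60034
z = sin θ / κ = 1.00000/1.6697 = 0.59891
x = ρ cos φ = 0.60034 × cos(165.87°) = -0.58218
y = ρ sin φ = 0.60034 × sin(165.87°) = 0.14656

-0.582 0.147 0.599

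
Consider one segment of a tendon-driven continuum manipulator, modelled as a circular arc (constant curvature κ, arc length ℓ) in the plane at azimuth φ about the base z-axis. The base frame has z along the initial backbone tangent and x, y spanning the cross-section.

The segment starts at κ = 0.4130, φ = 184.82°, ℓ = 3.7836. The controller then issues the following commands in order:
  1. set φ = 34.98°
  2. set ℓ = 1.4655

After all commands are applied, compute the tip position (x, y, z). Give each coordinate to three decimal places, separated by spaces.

0.352 0.247 1.378

initial: κ=0.4130, φ=184.82°, ℓ=3.7836
cmd 1: set φ=34.98° → (κ,φ,ℓ)=(0.4130,34.98°,3.7836) → tip=(1.9677,1.3768,2.4212)
cmd 2: set ℓ=1.4655 → (κ,φ,ℓ)=(0.4130,34.98°,1.4655) → tip=(0.3524,0.2466,1.3776)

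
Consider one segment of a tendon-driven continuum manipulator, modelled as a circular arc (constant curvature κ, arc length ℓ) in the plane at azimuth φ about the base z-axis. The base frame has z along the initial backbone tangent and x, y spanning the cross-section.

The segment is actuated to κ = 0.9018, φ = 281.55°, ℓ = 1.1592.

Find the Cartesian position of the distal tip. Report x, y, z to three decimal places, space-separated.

θ = κ·ℓ = 0.9018 × 1.1592 = 1.04537 rad
ρ = (1 − cos θ)/κ = (1 − 0.50158)/0.9018 = 0.55269
z = sin θ / κ = 0.86511/0.9018 = 0.95931
x = ρ cos φ = 0.55269 × cos(281.55°) = 0.11066
y = ρ sin φ = 0.55269 × sin(281.55°) = -0.54150

0.111 -0.541 0.959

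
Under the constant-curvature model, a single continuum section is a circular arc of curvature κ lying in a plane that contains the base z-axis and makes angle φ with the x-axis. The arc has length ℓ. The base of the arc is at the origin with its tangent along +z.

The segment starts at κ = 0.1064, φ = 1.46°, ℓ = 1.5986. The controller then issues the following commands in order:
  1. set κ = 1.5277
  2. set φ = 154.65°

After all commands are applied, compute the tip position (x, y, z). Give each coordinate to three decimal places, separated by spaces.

-1.044 0.495 0.421

initial: κ=0.1064, φ=1.46°, ℓ=1.5986
cmd 1: set κ=1.5277 → (κ,φ,ℓ)=(1.5277,1.46°,1.5986) → tip=(1.1551,0.0294,0.4214)
cmd 2: set φ=154.65° → (κ,φ,ℓ)=(1.5277,154.65°,1.5986) → tip=(-1.0442,0.4947,0.4214)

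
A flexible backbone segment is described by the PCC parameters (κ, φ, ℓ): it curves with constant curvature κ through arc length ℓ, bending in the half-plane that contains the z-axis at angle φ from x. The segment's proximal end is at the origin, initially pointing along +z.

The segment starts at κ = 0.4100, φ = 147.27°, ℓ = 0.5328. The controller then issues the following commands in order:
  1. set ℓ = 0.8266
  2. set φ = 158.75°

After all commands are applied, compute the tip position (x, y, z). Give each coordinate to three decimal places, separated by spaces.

initial: κ=0.4100, φ=147.27°, ℓ=0.5328
cmd 1: set ℓ=0.8266 → (κ,φ,ℓ)=(0.4100,147.27°,0.8266) → tip=(-0.1167,0.0750,0.8109)
cmd 2: set φ=158.75° → (κ,φ,ℓ)=(0.4100,158.75°,0.8266) → tip=(-0.1293,0.0503,0.8109)

-0.129 0.050 0.811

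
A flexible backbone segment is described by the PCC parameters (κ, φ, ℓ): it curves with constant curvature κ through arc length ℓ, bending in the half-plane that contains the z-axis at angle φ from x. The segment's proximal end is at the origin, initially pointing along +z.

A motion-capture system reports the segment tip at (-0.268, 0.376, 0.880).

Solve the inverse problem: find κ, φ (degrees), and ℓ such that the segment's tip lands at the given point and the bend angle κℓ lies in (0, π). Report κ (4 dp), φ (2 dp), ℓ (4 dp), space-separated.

0.9351 125.48 1.0335

ρ = √(x²+y²) = √(-0.268² + 0.376²) = 0.46174
φ = atan2(y, x) mod 360° = atan2(0.376, -0.268) = 125.4800°
|p|² = ρ² + z² = 0.46174² + 0.880² = 0.98760
κ = 2ρ / |p|² = 2×0.46174 / 0.98760 = 0.93507
θ = 2·atan2(ρ, z) = 2·atan2(0.46174, 0.880) = 0.96642 rad
ℓ = θ/κ = 0.96642/0.93507 = 1.03353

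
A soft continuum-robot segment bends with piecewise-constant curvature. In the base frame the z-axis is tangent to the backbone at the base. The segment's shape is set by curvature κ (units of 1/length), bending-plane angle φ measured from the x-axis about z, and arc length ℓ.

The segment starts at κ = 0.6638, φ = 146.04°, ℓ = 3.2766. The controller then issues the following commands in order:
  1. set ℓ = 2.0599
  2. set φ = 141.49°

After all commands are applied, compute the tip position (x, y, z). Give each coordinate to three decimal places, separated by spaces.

initial: κ=0.6638, φ=146.04°, ℓ=3.2766
cmd 1: set ℓ=2.0599 → (κ,φ,ℓ)=(0.6638,146.04°,2.0599) → tip=(-0.9971,0.6715,1.4754)
cmd 2: set φ=141.49° → (κ,φ,ℓ)=(0.6638,141.49°,2.0599) → tip=(-0.9407,0.7485,1.4754)

-0.941 0.748 1.475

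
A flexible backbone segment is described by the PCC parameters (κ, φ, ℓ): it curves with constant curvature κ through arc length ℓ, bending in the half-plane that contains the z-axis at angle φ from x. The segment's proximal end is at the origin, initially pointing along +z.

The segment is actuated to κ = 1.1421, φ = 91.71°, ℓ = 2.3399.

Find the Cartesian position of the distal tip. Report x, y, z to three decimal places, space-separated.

θ = κ·ℓ = 1.1421 × 2.3399 = 2.67240 rad
ρ = (1 − cos θ)/κ = (1 − -0.89193)/1.1421 = 1.65654
z = sin θ / κ = 0.45217/1.1421 = 0.39591
x = ρ cos φ = 1.65654 × cos(91.71°) = -0.04943
y = ρ sin φ = 1.65654 × sin(91.71°) = 1.65580

-0.049 1.656 0.396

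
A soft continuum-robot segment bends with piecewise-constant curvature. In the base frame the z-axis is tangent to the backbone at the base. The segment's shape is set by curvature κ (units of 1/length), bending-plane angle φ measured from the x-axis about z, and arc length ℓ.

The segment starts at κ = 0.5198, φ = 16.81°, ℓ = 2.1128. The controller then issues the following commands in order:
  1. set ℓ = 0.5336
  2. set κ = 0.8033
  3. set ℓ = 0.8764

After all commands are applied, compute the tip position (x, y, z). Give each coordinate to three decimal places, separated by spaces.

0.283 0.086 0.806

initial: κ=0.5198, φ=16.81°, ℓ=2.1128
cmd 1: set ℓ=0.5336 → (κ,φ,ℓ)=(0.5198,16.81°,0.5336) → tip=(0.0704,0.0213,0.5268)
cmd 2: set κ=0.8033 → (κ,φ,ℓ)=(0.8033,16.81°,0.5336) → tip=(0.1078,0.0326,0.5174)
cmd 3: set ℓ=0.8764 → (κ,φ,ℓ)=(0.8033,16.81°,0.8764) → tip=(0.2833,0.0856,0.8058)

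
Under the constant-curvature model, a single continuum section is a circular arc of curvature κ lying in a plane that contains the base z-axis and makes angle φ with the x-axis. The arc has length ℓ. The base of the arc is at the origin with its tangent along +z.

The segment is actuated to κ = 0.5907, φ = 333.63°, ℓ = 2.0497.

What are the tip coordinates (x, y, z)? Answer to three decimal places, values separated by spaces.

0.982 -0.487 1.584

θ = κ·ℓ = 0.5907 × 2.0497 = 1.21076 rad
ρ = (1 − cos θ)/κ = (1 − 0.35231)/0.5907 = 1.09648
z = sin θ / κ = 0.93588/0.5907 = 1.58436
x = ρ cos φ = 1.09648 × cos(333.63°) = 0.98238
y = ρ sin φ = 1.09648 × sin(333.63°) = -0.48702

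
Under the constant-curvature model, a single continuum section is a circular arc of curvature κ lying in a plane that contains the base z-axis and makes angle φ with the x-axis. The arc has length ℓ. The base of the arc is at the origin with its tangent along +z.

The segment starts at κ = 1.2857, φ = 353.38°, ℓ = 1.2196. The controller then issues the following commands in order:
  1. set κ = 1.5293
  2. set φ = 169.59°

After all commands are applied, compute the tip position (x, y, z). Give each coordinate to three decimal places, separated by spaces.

-0.830 0.152 0.626

initial: κ=1.2857, φ=353.38°, ℓ=1.2196
cmd 1: set κ=1.5293 → (κ,φ,ℓ)=(1.5293,353.38°,1.2196) → tip=(0.8380,-0.0973,0.6258)
cmd 2: set φ=169.59° → (κ,φ,ℓ)=(1.5293,169.59°,1.2196) → tip=(-0.8297,0.1524,0.6258)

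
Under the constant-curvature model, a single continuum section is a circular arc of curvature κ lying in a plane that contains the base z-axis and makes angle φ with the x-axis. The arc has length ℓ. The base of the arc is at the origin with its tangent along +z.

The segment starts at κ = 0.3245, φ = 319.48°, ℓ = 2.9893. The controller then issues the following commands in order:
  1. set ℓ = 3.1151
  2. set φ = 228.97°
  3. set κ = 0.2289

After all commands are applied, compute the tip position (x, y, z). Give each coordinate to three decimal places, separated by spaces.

initial: κ=0.3245, φ=319.48°, ℓ=2.9893
cmd 1: set ℓ=3.1151 → (κ,φ,ℓ)=(0.3245,319.48°,3.1151) → tip=(1.0984,-0.9387,2.6110)
cmd 2: set φ=228.97° → (κ,φ,ℓ)=(0.3245,228.97°,3.1151) → tip=(-0.9485,-1.0900,2.6110)
cmd 3: set κ=0.2289 → (κ,φ,ℓ)=(0.2289,228.97°,3.1151) → tip=(-0.6987,-0.8029,2.8578)

-0.699 -0.803 2.858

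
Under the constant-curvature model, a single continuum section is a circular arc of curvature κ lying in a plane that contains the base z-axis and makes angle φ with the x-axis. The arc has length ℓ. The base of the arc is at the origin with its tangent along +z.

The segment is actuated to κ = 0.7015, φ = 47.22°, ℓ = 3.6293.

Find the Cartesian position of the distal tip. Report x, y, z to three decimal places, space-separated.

θ = κ·ℓ = 0.7015 × 3.6293 = 2.54595 rad
ρ = (1 − cos θ)/κ = (1 − -0.82779)/0.7015 = 2.60555
z = sin θ / κ = 0.56104/0.7015 = 0.79977
x = ρ cos φ = 2.60555 × cos(47.22°) = 1.76965
y = ρ sin φ = 2.60555 × sin(47.22°) = 1.91238

1.770 1.912 0.800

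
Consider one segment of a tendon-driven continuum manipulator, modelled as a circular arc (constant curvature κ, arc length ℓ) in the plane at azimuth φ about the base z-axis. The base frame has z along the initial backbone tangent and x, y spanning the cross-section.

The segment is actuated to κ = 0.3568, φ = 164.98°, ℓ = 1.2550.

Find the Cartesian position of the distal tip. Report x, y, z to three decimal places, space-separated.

-0.267 0.072 1.213

θ = κ·ℓ = 0.3568 × 1.2550 = 0.44778 rad
ρ = (1 − cos θ)/κ = (1 − 0.90141)/0.3568 = 0.27632
z = sin θ / κ = 0.43297/0.3568 = 1.21348
x = ρ cos φ = 0.27632 × cos(164.98°) = -0.26688
y = ρ sin φ = 0.27632 × sin(164.98°) = 0.07161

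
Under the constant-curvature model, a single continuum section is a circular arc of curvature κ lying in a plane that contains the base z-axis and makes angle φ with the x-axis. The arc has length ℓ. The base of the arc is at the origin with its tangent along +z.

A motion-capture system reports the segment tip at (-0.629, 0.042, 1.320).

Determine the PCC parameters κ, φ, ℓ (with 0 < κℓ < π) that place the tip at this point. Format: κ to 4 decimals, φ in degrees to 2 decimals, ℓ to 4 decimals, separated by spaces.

ρ = √(x²+y²) = √(-0.629² + 0.042²) = 0.63040
φ = atan2(y, x) mod 360° = atan2(0.042, -0.629) = 176.1799°
|p|² = ρ² + z² = 0.63040² + 1.320² = 2.13980
κ = 2ρ / |p|² = 2×0.63040 / 2.13980 = 0.58921
θ = 2·atan2(ρ, z) = 2·atan2(0.63040, 1.320) = 0.89110 rad
ℓ = θ/κ = 0.89110/0.58921 = 1.51235

0.5892 176.18 1.5123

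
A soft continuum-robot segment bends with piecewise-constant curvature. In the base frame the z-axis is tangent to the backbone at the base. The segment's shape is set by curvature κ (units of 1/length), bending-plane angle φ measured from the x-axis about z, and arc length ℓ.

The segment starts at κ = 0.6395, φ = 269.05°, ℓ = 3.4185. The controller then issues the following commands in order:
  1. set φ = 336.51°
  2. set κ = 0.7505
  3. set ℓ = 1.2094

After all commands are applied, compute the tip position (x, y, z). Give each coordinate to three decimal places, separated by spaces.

initial: κ=0.6395, φ=269.05°, ℓ=3.4185
cmd 1: set φ=336.51° → (κ,φ,ℓ)=(0.6395,336.51°,3.4185) → tip=(2.2620,-0.9831,1.2769)
cmd 2: set κ=0.7505 → (κ,φ,ℓ)=(0.7505,336.51°,3.4185) → tip=(2.2469,-0.9765,0.7258)
cmd 3: set ℓ=1.2094 → (κ,φ,ℓ)=(0.7505,336.51°,1.2094) → tip=(0.4698,-0.2042,1.0500)

0.470 -0.204 1.050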